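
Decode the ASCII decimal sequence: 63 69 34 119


Codes (decimal): 63 69 34 119
Per-code ASCII lookup:
  63  (special character) → '?'
  69  (range 65-90: uppercase, 69 - 65 = 4) → 'E'
  34  (special character) → '"'
  119  (range 97-122: lowercase, 119 - 97 = 22) → 'w'
= '?E"w'


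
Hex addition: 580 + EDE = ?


Align and add column by column (LSB to MSB, each column mod 16 with carry):
  0580
+ 0EDE
  ----
  col 0: 0(0) + E(14) + 0 (carry in) = 14 → E(14), carry out 0
  col 1: 8(8) + D(13) + 0 (carry in) = 21 → 5(5), carry out 1
  col 2: 5(5) + E(14) + 1 (carry in) = 20 → 4(4), carry out 1
  col 3: 0(0) + 0(0) + 1 (carry in) = 1 → 1(1), carry out 0
Reading digits MSB→LSB: 145E
Strip leading zeros: 145E
= 0x145E


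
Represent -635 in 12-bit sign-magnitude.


Sign bit: 1 (negative)
Magnitude: 635 = 01001111011
= 101001111011


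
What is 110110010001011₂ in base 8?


Group into 3-bit groups: 110110010001011
  110 = 6
  110 = 6
  010 = 2
  001 = 1
  011 = 3
= 0o66213


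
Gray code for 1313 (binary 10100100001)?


Binary: 10100100001
Gray code: G = B XOR (B >> 1)
B >> 1 = 01010010000
10100100001 XOR 01010010000:
  1 XOR 0 = 1
  0 XOR 1 = 1
  1 XOR 0 = 1
  0 XOR 1 = 1
  0 XOR 0 = 0
  1 XOR 0 = 1
  0 XOR 1 = 1
  0 XOR 0 = 0
  0 XOR 0 = 0
  0 XOR 0 = 0
  1 XOR 0 = 1
= 11110110001


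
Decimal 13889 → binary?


Divide by 2 repeatedly:
13889 ÷ 2 = 6944 remainder 1
6944 ÷ 2 = 3472 remainder 0
3472 ÷ 2 = 1736 remainder 0
1736 ÷ 2 = 868 remainder 0
868 ÷ 2 = 434 remainder 0
434 ÷ 2 = 217 remainder 0
217 ÷ 2 = 108 remainder 1
108 ÷ 2 = 54 remainder 0
54 ÷ 2 = 27 remainder 0
27 ÷ 2 = 13 remainder 1
13 ÷ 2 = 6 remainder 1
6 ÷ 2 = 3 remainder 0
3 ÷ 2 = 1 remainder 1
1 ÷ 2 = 0 remainder 1
Reading remainders bottom-up:
= 11011001000001


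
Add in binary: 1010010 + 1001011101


Align and add column by column (LSB to MSB, carry propagating):
  00001010010
+ 01001011101
  -----------
  col 0: 0 + 1 + 0 (carry in) = 1 → bit 1, carry out 0
  col 1: 1 + 0 + 0 (carry in) = 1 → bit 1, carry out 0
  col 2: 0 + 1 + 0 (carry in) = 1 → bit 1, carry out 0
  col 3: 0 + 1 + 0 (carry in) = 1 → bit 1, carry out 0
  col 4: 1 + 1 + 0 (carry in) = 2 → bit 0, carry out 1
  col 5: 0 + 0 + 1 (carry in) = 1 → bit 1, carry out 0
  col 6: 1 + 1 + 0 (carry in) = 2 → bit 0, carry out 1
  col 7: 0 + 0 + 1 (carry in) = 1 → bit 1, carry out 0
  col 8: 0 + 0 + 0 (carry in) = 0 → bit 0, carry out 0
  col 9: 0 + 1 + 0 (carry in) = 1 → bit 1, carry out 0
  col 10: 0 + 0 + 0 (carry in) = 0 → bit 0, carry out 0
Reading bits MSB→LSB: 01010101111
Strip leading zeros: 1010101111
= 1010101111


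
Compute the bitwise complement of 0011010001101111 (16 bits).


Original: 0011010001101111
Invert all bits:
  bit 0: 0 → 1
  bit 1: 0 → 1
  bit 2: 1 → 0
  bit 3: 1 → 0
  bit 4: 0 → 1
  bit 5: 1 → 0
  bit 6: 0 → 1
  bit 7: 0 → 1
  bit 8: 0 → 1
  bit 9: 1 → 0
  bit 10: 1 → 0
  bit 11: 0 → 1
  bit 12: 1 → 0
  bit 13: 1 → 0
  bit 14: 1 → 0
  bit 15: 1 → 0
= 1100101110010000


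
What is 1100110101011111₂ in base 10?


Positional values:
Bit 0: 1 × 2^0 = 1
Bit 1: 1 × 2^1 = 2
Bit 2: 1 × 2^2 = 4
Bit 3: 1 × 2^3 = 8
Bit 4: 1 × 2^4 = 16
Bit 6: 1 × 2^6 = 64
Bit 8: 1 × 2^8 = 256
Bit 10: 1 × 2^10 = 1024
Bit 11: 1 × 2^11 = 2048
Bit 14: 1 × 2^14 = 16384
Bit 15: 1 × 2^15 = 32768
Sum = 1 + 2 + 4 + 8 + 16 + 64 + 256 + 1024 + 2048 + 16384 + 32768
= 52575


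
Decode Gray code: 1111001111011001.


Gray code: 1111001111011001
MSB stays the same: 1
Each subsequent bit = prev_binary XOR current_gray:
  B[1] = 1 XOR 1 = 0
  B[2] = 0 XOR 1 = 1
  B[3] = 1 XOR 1 = 0
  B[4] = 0 XOR 0 = 0
  B[5] = 0 XOR 0 = 0
  B[6] = 0 XOR 1 = 1
  B[7] = 1 XOR 1 = 0
  B[8] = 0 XOR 1 = 1
  B[9] = 1 XOR 1 = 0
  B[10] = 0 XOR 0 = 0
  B[11] = 0 XOR 1 = 1
  B[12] = 1 XOR 1 = 0
  B[13] = 0 XOR 0 = 0
  B[14] = 0 XOR 0 = 0
  B[15] = 0 XOR 1 = 1
= 1010001010010001 (41617 decimal)


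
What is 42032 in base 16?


Divide by 16 repeatedly:
42032 ÷ 16 = 2627 remainder 0 (0)
2627 ÷ 16 = 164 remainder 3 (3)
164 ÷ 16 = 10 remainder 4 (4)
10 ÷ 16 = 0 remainder 10 (A)
Reading remainders bottom-up:
= 0xA430


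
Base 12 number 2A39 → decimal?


Positional values (base 12):
  9 × 12^0 = 9 × 1 = 9
  3 × 12^1 = 3 × 12 = 36
  A × 12^2 = 10 × 144 = 1440
  2 × 12^3 = 2 × 1728 = 3456
Sum = 9 + 36 + 1440 + 3456
= 4941


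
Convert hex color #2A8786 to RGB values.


Hex: #2A8786
R = 2A₁₆ = 42
G = 87₁₆ = 135
B = 86₁₆ = 134
= RGB(42, 135, 134)


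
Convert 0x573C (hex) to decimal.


Positional values:
Position 0: C × 16^0 = 12 × 1 = 12
Position 1: 3 × 16^1 = 3 × 16 = 48
Position 2: 7 × 16^2 = 7 × 256 = 1792
Position 3: 5 × 16^3 = 5 × 4096 = 20480
Sum = 12 + 48 + 1792 + 20480
= 22332


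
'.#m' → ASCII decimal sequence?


String: '.#m'  (3 characters)
Per-character ASCII lookup:
  '.': special character: '.' = 46
  '#': special character: '#' = 35
  'm': lowercase starts at 97: 'm' = 97 + 12 = 109
= 46 35 109


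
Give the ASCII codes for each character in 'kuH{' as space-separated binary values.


String: 'kuH{'  (4 characters)
Per-character ASCII lookup:
  'k': lowercase starts at 97: 'k' = 97 + 10 = 107 → 1101011
  'u': lowercase starts at 97: 'u' = 97 + 20 = 117 → 1110101
  'H': uppercase starts at 65: 'H' = 65 + 7 = 72 → 1001000
  '{': special character: '{' = 123 → 1111011
= 1101011 1110101 1001000 1111011


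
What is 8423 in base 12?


Divide by 12 repeatedly:
8423 ÷ 12 = 701 remainder 11
701 ÷ 12 = 58 remainder 5
58 ÷ 12 = 4 remainder 10
4 ÷ 12 = 0 remainder 4
Reading remainders bottom-up:
= 4A5B


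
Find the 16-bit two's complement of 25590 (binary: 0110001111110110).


Original: 0110001111110110
Step 1 - Invert all bits: 1001110000001001
Step 2 - Add 1: 1001110000001001 + 1
= 1001110000001010 (represents -25590)


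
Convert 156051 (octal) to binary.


Each octal digit → 3 binary bits:
  1 = 001
  5 = 101
  6 = 110
  0 = 000
  5 = 101
  1 = 001
Concatenate: 001 101 110 000 101 001
= 001101110000101001


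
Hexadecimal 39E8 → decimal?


Positional values:
Position 0: 8 × 16^0 = 8 × 1 = 8
Position 1: E × 16^1 = 14 × 16 = 224
Position 2: 9 × 16^2 = 9 × 256 = 2304
Position 3: 3 × 16^3 = 3 × 4096 = 12288
Sum = 8 + 224 + 2304 + 12288
= 14824


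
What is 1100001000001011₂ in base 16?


Group into 4-bit nibbles: 1100001000001011
  1100 = C
  0010 = 2
  0000 = 0
  1011 = B
= 0xC20B


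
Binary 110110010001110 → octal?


Group into 3-bit groups: 110110010001110
  110 = 6
  110 = 6
  010 = 2
  001 = 1
  110 = 6
= 0o66216


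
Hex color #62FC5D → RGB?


Hex: #62FC5D
R = 62₁₆ = 98
G = FC₁₆ = 252
B = 5D₁₆ = 93
= RGB(98, 252, 93)


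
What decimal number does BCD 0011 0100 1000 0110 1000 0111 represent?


Each 4-bit group → digit:
  0011 → 3
  0100 → 4
  1000 → 8
  0110 → 6
  1000 → 8
  0111 → 7
= 348687


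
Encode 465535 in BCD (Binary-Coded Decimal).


Each digit → 4-bit binary:
  4 → 0100
  6 → 0110
  5 → 0101
  5 → 0101
  3 → 0011
  5 → 0101
= 0100 0110 0101 0101 0011 0101


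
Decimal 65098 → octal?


Divide by 8 repeatedly:
65098 ÷ 8 = 8137 remainder 2
8137 ÷ 8 = 1017 remainder 1
1017 ÷ 8 = 127 remainder 1
127 ÷ 8 = 15 remainder 7
15 ÷ 8 = 1 remainder 7
1 ÷ 8 = 0 remainder 1
Reading remainders bottom-up:
= 0o177112


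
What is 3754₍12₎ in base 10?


Positional values (base 12):
  4 × 12^0 = 4 × 1 = 4
  5 × 12^1 = 5 × 12 = 60
  7 × 12^2 = 7 × 144 = 1008
  3 × 12^3 = 3 × 1728 = 5184
Sum = 4 + 60 + 1008 + 5184
= 6256


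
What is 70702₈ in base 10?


Positional values:
Position 0: 2 × 8^0 = 2
Position 1: 0 × 8^1 = 0
Position 2: 7 × 8^2 = 448
Position 3: 0 × 8^3 = 0
Position 4: 7 × 8^4 = 28672
Sum = 2 + 0 + 448 + 0 + 28672
= 29122


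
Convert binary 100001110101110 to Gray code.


Binary: 100001110101110
Gray code: G = B XOR (B >> 1)
B >> 1 = 010000111010111
100001110101110 XOR 010000111010111:
  1 XOR 0 = 1
  0 XOR 1 = 1
  0 XOR 0 = 0
  0 XOR 0 = 0
  0 XOR 0 = 0
  1 XOR 0 = 1
  1 XOR 1 = 0
  1 XOR 1 = 0
  0 XOR 1 = 1
  1 XOR 0 = 1
  0 XOR 1 = 1
  1 XOR 0 = 1
  1 XOR 1 = 0
  1 XOR 1 = 0
  0 XOR 1 = 1
= 110001001111001


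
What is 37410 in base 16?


Divide by 16 repeatedly:
37410 ÷ 16 = 2338 remainder 2 (2)
2338 ÷ 16 = 146 remainder 2 (2)
146 ÷ 16 = 9 remainder 2 (2)
9 ÷ 16 = 0 remainder 9 (9)
Reading remainders bottom-up:
= 0x9222


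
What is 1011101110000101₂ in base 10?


Positional values:
Bit 0: 1 × 2^0 = 1
Bit 2: 1 × 2^2 = 4
Bit 7: 1 × 2^7 = 128
Bit 8: 1 × 2^8 = 256
Bit 9: 1 × 2^9 = 512
Bit 11: 1 × 2^11 = 2048
Bit 12: 1 × 2^12 = 4096
Bit 13: 1 × 2^13 = 8192
Bit 15: 1 × 2^15 = 32768
Sum = 1 + 4 + 128 + 256 + 512 + 2048 + 4096 + 8192 + 32768
= 48005


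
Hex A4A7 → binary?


Each hex digit → 4 binary bits:
  A = 1010
  4 = 0100
  A = 1010
  7 = 0111
Concatenate: 1010 0100 1010 0111
= 1010010010100111


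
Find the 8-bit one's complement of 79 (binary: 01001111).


Original: 01001111
Invert all bits:
  bit 0: 0 → 1
  bit 1: 1 → 0
  bit 2: 0 → 1
  bit 3: 0 → 1
  bit 4: 1 → 0
  bit 5: 1 → 0
  bit 6: 1 → 0
  bit 7: 1 → 0
= 10110000


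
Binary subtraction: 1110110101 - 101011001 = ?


Align and subtract column by column (LSB to MSB, borrowing when needed):
  1110110101
- 0101011001
  ----------
  col 0: (1 - 0 borrow-in) - 1 → 1 - 1 = 0, borrow out 0
  col 1: (0 - 0 borrow-in) - 0 → 0 - 0 = 0, borrow out 0
  col 2: (1 - 0 borrow-in) - 0 → 1 - 0 = 1, borrow out 0
  col 3: (0 - 0 borrow-in) - 1 → borrow from next column: (0+2) - 1 = 1, borrow out 1
  col 4: (1 - 1 borrow-in) - 1 → borrow from next column: (0+2) - 1 = 1, borrow out 1
  col 5: (1 - 1 borrow-in) - 0 → 0 - 0 = 0, borrow out 0
  col 6: (0 - 0 borrow-in) - 1 → borrow from next column: (0+2) - 1 = 1, borrow out 1
  col 7: (1 - 1 borrow-in) - 0 → 0 - 0 = 0, borrow out 0
  col 8: (1 - 0 borrow-in) - 1 → 1 - 1 = 0, borrow out 0
  col 9: (1 - 0 borrow-in) - 0 → 1 - 0 = 1, borrow out 0
Reading bits MSB→LSB: 1001011100
Strip leading zeros: 1001011100
= 1001011100


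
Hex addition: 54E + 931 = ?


Align and add column by column (LSB to MSB, each column mod 16 with carry):
  054E
+ 0931
  ----
  col 0: E(14) + 1(1) + 0 (carry in) = 15 → F(15), carry out 0
  col 1: 4(4) + 3(3) + 0 (carry in) = 7 → 7(7), carry out 0
  col 2: 5(5) + 9(9) + 0 (carry in) = 14 → E(14), carry out 0
  col 3: 0(0) + 0(0) + 0 (carry in) = 0 → 0(0), carry out 0
Reading digits MSB→LSB: 0E7F
Strip leading zeros: E7F
= 0xE7F


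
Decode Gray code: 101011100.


Gray code: 101011100
MSB stays the same: 1
Each subsequent bit = prev_binary XOR current_gray:
  B[1] = 1 XOR 0 = 1
  B[2] = 1 XOR 1 = 0
  B[3] = 0 XOR 0 = 0
  B[4] = 0 XOR 1 = 1
  B[5] = 1 XOR 1 = 0
  B[6] = 0 XOR 1 = 1
  B[7] = 1 XOR 0 = 1
  B[8] = 1 XOR 0 = 1
= 110010111 (407 decimal)


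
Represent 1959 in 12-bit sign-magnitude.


Sign bit: 0 (positive)
Magnitude: 1959 = 11110100111
= 011110100111


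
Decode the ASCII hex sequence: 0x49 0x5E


Codes (hex): 0x49 0x5E
Per-code ASCII lookup:
  0x49 = 73  (range 65-90: uppercase, 73 - 65 = 8) → 'I'
  0x5E = 94  (special character) → '^'
= 'I^'


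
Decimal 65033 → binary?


Divide by 2 repeatedly:
65033 ÷ 2 = 32516 remainder 1
32516 ÷ 2 = 16258 remainder 0
16258 ÷ 2 = 8129 remainder 0
8129 ÷ 2 = 4064 remainder 1
4064 ÷ 2 = 2032 remainder 0
2032 ÷ 2 = 1016 remainder 0
1016 ÷ 2 = 508 remainder 0
508 ÷ 2 = 254 remainder 0
254 ÷ 2 = 127 remainder 0
127 ÷ 2 = 63 remainder 1
63 ÷ 2 = 31 remainder 1
31 ÷ 2 = 15 remainder 1
15 ÷ 2 = 7 remainder 1
7 ÷ 2 = 3 remainder 1
3 ÷ 2 = 1 remainder 1
1 ÷ 2 = 0 remainder 1
Reading remainders bottom-up:
= 1111111000001001


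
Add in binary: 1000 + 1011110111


Align and add column by column (LSB to MSB, carry propagating):
  00000001000
+ 01011110111
  -----------
  col 0: 0 + 1 + 0 (carry in) = 1 → bit 1, carry out 0
  col 1: 0 + 1 + 0 (carry in) = 1 → bit 1, carry out 0
  col 2: 0 + 1 + 0 (carry in) = 1 → bit 1, carry out 0
  col 3: 1 + 0 + 0 (carry in) = 1 → bit 1, carry out 0
  col 4: 0 + 1 + 0 (carry in) = 1 → bit 1, carry out 0
  col 5: 0 + 1 + 0 (carry in) = 1 → bit 1, carry out 0
  col 6: 0 + 1 + 0 (carry in) = 1 → bit 1, carry out 0
  col 7: 0 + 1 + 0 (carry in) = 1 → bit 1, carry out 0
  col 8: 0 + 0 + 0 (carry in) = 0 → bit 0, carry out 0
  col 9: 0 + 1 + 0 (carry in) = 1 → bit 1, carry out 0
  col 10: 0 + 0 + 0 (carry in) = 0 → bit 0, carry out 0
Reading bits MSB→LSB: 01011111111
Strip leading zeros: 1011111111
= 1011111111


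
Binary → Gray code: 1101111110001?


Binary: 1101111110001
Gray code: G = B XOR (B >> 1)
B >> 1 = 0110111111000
1101111110001 XOR 0110111111000:
  1 XOR 0 = 1
  1 XOR 1 = 0
  0 XOR 1 = 1
  1 XOR 0 = 1
  1 XOR 1 = 0
  1 XOR 1 = 0
  1 XOR 1 = 0
  1 XOR 1 = 0
  1 XOR 1 = 0
  0 XOR 1 = 1
  0 XOR 0 = 0
  0 XOR 0 = 0
  1 XOR 0 = 1
= 1011000001001


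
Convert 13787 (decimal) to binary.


Divide by 2 repeatedly:
13787 ÷ 2 = 6893 remainder 1
6893 ÷ 2 = 3446 remainder 1
3446 ÷ 2 = 1723 remainder 0
1723 ÷ 2 = 861 remainder 1
861 ÷ 2 = 430 remainder 1
430 ÷ 2 = 215 remainder 0
215 ÷ 2 = 107 remainder 1
107 ÷ 2 = 53 remainder 1
53 ÷ 2 = 26 remainder 1
26 ÷ 2 = 13 remainder 0
13 ÷ 2 = 6 remainder 1
6 ÷ 2 = 3 remainder 0
3 ÷ 2 = 1 remainder 1
1 ÷ 2 = 0 remainder 1
Reading remainders bottom-up:
= 11010111011011


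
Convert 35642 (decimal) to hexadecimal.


Divide by 16 repeatedly:
35642 ÷ 16 = 2227 remainder 10 (A)
2227 ÷ 16 = 139 remainder 3 (3)
139 ÷ 16 = 8 remainder 11 (B)
8 ÷ 16 = 0 remainder 8 (8)
Reading remainders bottom-up:
= 0x8B3A


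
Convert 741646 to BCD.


Each digit → 4-bit binary:
  7 → 0111
  4 → 0100
  1 → 0001
  6 → 0110
  4 → 0100
  6 → 0110
= 0111 0100 0001 0110 0100 0110


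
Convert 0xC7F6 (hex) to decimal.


Positional values:
Position 0: 6 × 16^0 = 6 × 1 = 6
Position 1: F × 16^1 = 15 × 16 = 240
Position 2: 7 × 16^2 = 7 × 256 = 1792
Position 3: C × 16^3 = 12 × 4096 = 49152
Sum = 6 + 240 + 1792 + 49152
= 51190


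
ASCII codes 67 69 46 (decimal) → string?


Codes (decimal): 67 69 46
Per-code ASCII lookup:
  67  (range 65-90: uppercase, 67 - 65 = 2) → 'C'
  69  (range 65-90: uppercase, 69 - 65 = 4) → 'E'
  46  (special character) → '.'
= 'CE.'


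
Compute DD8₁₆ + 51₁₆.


Align and add column by column (LSB to MSB, each column mod 16 with carry):
  0DD8
+ 0051
  ----
  col 0: 8(8) + 1(1) + 0 (carry in) = 9 → 9(9), carry out 0
  col 1: D(13) + 5(5) + 0 (carry in) = 18 → 2(2), carry out 1
  col 2: D(13) + 0(0) + 1 (carry in) = 14 → E(14), carry out 0
  col 3: 0(0) + 0(0) + 0 (carry in) = 0 → 0(0), carry out 0
Reading digits MSB→LSB: 0E29
Strip leading zeros: E29
= 0xE29


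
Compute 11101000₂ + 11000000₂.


Align and add column by column (LSB to MSB, carry propagating):
  011101000
+ 011000000
  ---------
  col 0: 0 + 0 + 0 (carry in) = 0 → bit 0, carry out 0
  col 1: 0 + 0 + 0 (carry in) = 0 → bit 0, carry out 0
  col 2: 0 + 0 + 0 (carry in) = 0 → bit 0, carry out 0
  col 3: 1 + 0 + 0 (carry in) = 1 → bit 1, carry out 0
  col 4: 0 + 0 + 0 (carry in) = 0 → bit 0, carry out 0
  col 5: 1 + 0 + 0 (carry in) = 1 → bit 1, carry out 0
  col 6: 1 + 1 + 0 (carry in) = 2 → bit 0, carry out 1
  col 7: 1 + 1 + 1 (carry in) = 3 → bit 1, carry out 1
  col 8: 0 + 0 + 1 (carry in) = 1 → bit 1, carry out 0
Reading bits MSB→LSB: 110101000
Strip leading zeros: 110101000
= 110101000


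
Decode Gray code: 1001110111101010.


Gray code: 1001110111101010
MSB stays the same: 1
Each subsequent bit = prev_binary XOR current_gray:
  B[1] = 1 XOR 0 = 1
  B[2] = 1 XOR 0 = 1
  B[3] = 1 XOR 1 = 0
  B[4] = 0 XOR 1 = 1
  B[5] = 1 XOR 1 = 0
  B[6] = 0 XOR 0 = 0
  B[7] = 0 XOR 1 = 1
  B[8] = 1 XOR 1 = 0
  B[9] = 0 XOR 1 = 1
  B[10] = 1 XOR 1 = 0
  B[11] = 0 XOR 0 = 0
  B[12] = 0 XOR 1 = 1
  B[13] = 1 XOR 0 = 1
  B[14] = 1 XOR 1 = 0
  B[15] = 0 XOR 0 = 0
= 1110100101001100 (59724 decimal)


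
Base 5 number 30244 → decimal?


Positional values (base 5):
  4 × 5^0 = 4 × 1 = 4
  4 × 5^1 = 4 × 5 = 20
  2 × 5^2 = 2 × 25 = 50
  0 × 5^3 = 0 × 125 = 0
  3 × 5^4 = 3 × 625 = 1875
Sum = 4 + 20 + 50 + 0 + 1875
= 1949


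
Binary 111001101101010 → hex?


Group into 4-bit nibbles: 0111001101101010
  0111 = 7
  0011 = 3
  0110 = 6
  1010 = A
= 0x736A


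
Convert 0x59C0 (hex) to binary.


Each hex digit → 4 binary bits:
  5 = 0101
  9 = 1001
  C = 1100
  0 = 0000
Concatenate: 0101 1001 1100 0000
= 0101100111000000


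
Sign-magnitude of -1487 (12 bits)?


Sign bit: 1 (negative)
Magnitude: 1487 = 10111001111
= 110111001111


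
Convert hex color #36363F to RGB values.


Hex: #36363F
R = 36₁₆ = 54
G = 36₁₆ = 54
B = 3F₁₆ = 63
= RGB(54, 54, 63)


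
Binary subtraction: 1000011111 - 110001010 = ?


Align and subtract column by column (LSB to MSB, borrowing when needed):
  1000011111
- 0110001010
  ----------
  col 0: (1 - 0 borrow-in) - 0 → 1 - 0 = 1, borrow out 0
  col 1: (1 - 0 borrow-in) - 1 → 1 - 1 = 0, borrow out 0
  col 2: (1 - 0 borrow-in) - 0 → 1 - 0 = 1, borrow out 0
  col 3: (1 - 0 borrow-in) - 1 → 1 - 1 = 0, borrow out 0
  col 4: (1 - 0 borrow-in) - 0 → 1 - 0 = 1, borrow out 0
  col 5: (0 - 0 borrow-in) - 0 → 0 - 0 = 0, borrow out 0
  col 6: (0 - 0 borrow-in) - 0 → 0 - 0 = 0, borrow out 0
  col 7: (0 - 0 borrow-in) - 1 → borrow from next column: (0+2) - 1 = 1, borrow out 1
  col 8: (0 - 1 borrow-in) - 1 → borrow from next column: (-1+2) - 1 = 0, borrow out 1
  col 9: (1 - 1 borrow-in) - 0 → 0 - 0 = 0, borrow out 0
Reading bits MSB→LSB: 0010010101
Strip leading zeros: 10010101
= 10010101


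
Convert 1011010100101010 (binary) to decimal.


Positional values:
Bit 1: 1 × 2^1 = 2
Bit 3: 1 × 2^3 = 8
Bit 5: 1 × 2^5 = 32
Bit 8: 1 × 2^8 = 256
Bit 10: 1 × 2^10 = 1024
Bit 12: 1 × 2^12 = 4096
Bit 13: 1 × 2^13 = 8192
Bit 15: 1 × 2^15 = 32768
Sum = 2 + 8 + 32 + 256 + 1024 + 4096 + 8192 + 32768
= 46378


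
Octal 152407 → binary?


Each octal digit → 3 binary bits:
  1 = 001
  5 = 101
  2 = 010
  4 = 100
  0 = 000
  7 = 111
Concatenate: 001 101 010 100 000 111
= 001101010100000111


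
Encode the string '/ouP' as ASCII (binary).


String: '/ouP'  (4 characters)
Per-character ASCII lookup:
  '/': special character: '/' = 47 → 101111
  'o': lowercase starts at 97: 'o' = 97 + 14 = 111 → 1101111
  'u': lowercase starts at 97: 'u' = 97 + 20 = 117 → 1110101
  'P': uppercase starts at 65: 'P' = 65 + 15 = 80 → 1010000
= 101111 1101111 1110101 1010000


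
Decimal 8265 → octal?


Divide by 8 repeatedly:
8265 ÷ 8 = 1033 remainder 1
1033 ÷ 8 = 129 remainder 1
129 ÷ 8 = 16 remainder 1
16 ÷ 8 = 2 remainder 0
2 ÷ 8 = 0 remainder 2
Reading remainders bottom-up:
= 0o20111


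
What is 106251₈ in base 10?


Positional values:
Position 0: 1 × 8^0 = 1
Position 1: 5 × 8^1 = 40
Position 2: 2 × 8^2 = 128
Position 3: 6 × 8^3 = 3072
Position 4: 0 × 8^4 = 0
Position 5: 1 × 8^5 = 32768
Sum = 1 + 40 + 128 + 3072 + 0 + 32768
= 36009


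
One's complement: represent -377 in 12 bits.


Original: 000101111001
Invert all bits:
  bit 0: 0 → 1
  bit 1: 0 → 1
  bit 2: 0 → 1
  bit 3: 1 → 0
  bit 4: 0 → 1
  bit 5: 1 → 0
  bit 6: 1 → 0
  bit 7: 1 → 0
  bit 8: 1 → 0
  bit 9: 0 → 1
  bit 10: 0 → 1
  bit 11: 1 → 0
= 111010000110


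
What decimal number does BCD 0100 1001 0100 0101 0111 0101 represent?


Each 4-bit group → digit:
  0100 → 4
  1001 → 9
  0100 → 4
  0101 → 5
  0111 → 7
  0101 → 5
= 494575


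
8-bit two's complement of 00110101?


Original: 00110101
Step 1 - Invert all bits: 11001010
Step 2 - Add 1: 11001010 + 1
= 11001011 (represents -53)


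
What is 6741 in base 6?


Divide by 6 repeatedly:
6741 ÷ 6 = 1123 remainder 3
1123 ÷ 6 = 187 remainder 1
187 ÷ 6 = 31 remainder 1
31 ÷ 6 = 5 remainder 1
5 ÷ 6 = 0 remainder 5
Reading remainders bottom-up:
= 51113


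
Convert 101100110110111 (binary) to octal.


Group into 3-bit groups: 101100110110111
  101 = 5
  100 = 4
  110 = 6
  110 = 6
  111 = 7
= 0o54667


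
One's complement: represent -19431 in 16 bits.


Original: 0100101111100111
Invert all bits:
  bit 0: 0 → 1
  bit 1: 1 → 0
  bit 2: 0 → 1
  bit 3: 0 → 1
  bit 4: 1 → 0
  bit 5: 0 → 1
  bit 6: 1 → 0
  bit 7: 1 → 0
  bit 8: 1 → 0
  bit 9: 1 → 0
  bit 10: 1 → 0
  bit 11: 0 → 1
  bit 12: 0 → 1
  bit 13: 1 → 0
  bit 14: 1 → 0
  bit 15: 1 → 0
= 1011010000011000


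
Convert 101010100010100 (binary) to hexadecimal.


Group into 4-bit nibbles: 0101010100010100
  0101 = 5
  0101 = 5
  0001 = 1
  0100 = 4
= 0x5514


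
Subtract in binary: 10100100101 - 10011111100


Align and subtract column by column (LSB to MSB, borrowing when needed):
  10100100101
- 10011111100
  -----------
  col 0: (1 - 0 borrow-in) - 0 → 1 - 0 = 1, borrow out 0
  col 1: (0 - 0 borrow-in) - 0 → 0 - 0 = 0, borrow out 0
  col 2: (1 - 0 borrow-in) - 1 → 1 - 1 = 0, borrow out 0
  col 3: (0 - 0 borrow-in) - 1 → borrow from next column: (0+2) - 1 = 1, borrow out 1
  col 4: (0 - 1 borrow-in) - 1 → borrow from next column: (-1+2) - 1 = 0, borrow out 1
  col 5: (1 - 1 borrow-in) - 1 → borrow from next column: (0+2) - 1 = 1, borrow out 1
  col 6: (0 - 1 borrow-in) - 1 → borrow from next column: (-1+2) - 1 = 0, borrow out 1
  col 7: (0 - 1 borrow-in) - 1 → borrow from next column: (-1+2) - 1 = 0, borrow out 1
  col 8: (1 - 1 borrow-in) - 0 → 0 - 0 = 0, borrow out 0
  col 9: (0 - 0 borrow-in) - 0 → 0 - 0 = 0, borrow out 0
  col 10: (1 - 0 borrow-in) - 1 → 1 - 1 = 0, borrow out 0
Reading bits MSB→LSB: 00000101001
Strip leading zeros: 101001
= 101001


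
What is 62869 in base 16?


Divide by 16 repeatedly:
62869 ÷ 16 = 3929 remainder 5 (5)
3929 ÷ 16 = 245 remainder 9 (9)
245 ÷ 16 = 15 remainder 5 (5)
15 ÷ 16 = 0 remainder 15 (F)
Reading remainders bottom-up:
= 0xF595


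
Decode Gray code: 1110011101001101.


Gray code: 1110011101001101
MSB stays the same: 1
Each subsequent bit = prev_binary XOR current_gray:
  B[1] = 1 XOR 1 = 0
  B[2] = 0 XOR 1 = 1
  B[3] = 1 XOR 0 = 1
  B[4] = 1 XOR 0 = 1
  B[5] = 1 XOR 1 = 0
  B[6] = 0 XOR 1 = 1
  B[7] = 1 XOR 1 = 0
  B[8] = 0 XOR 0 = 0
  B[9] = 0 XOR 1 = 1
  B[10] = 1 XOR 0 = 1
  B[11] = 1 XOR 0 = 1
  B[12] = 1 XOR 1 = 0
  B[13] = 0 XOR 1 = 1
  B[14] = 1 XOR 0 = 1
  B[15] = 1 XOR 1 = 0
= 1011101001110110 (47734 decimal)


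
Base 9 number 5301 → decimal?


Positional values (base 9):
  1 × 9^0 = 1 × 1 = 1
  0 × 9^1 = 0 × 9 = 0
  3 × 9^2 = 3 × 81 = 243
  5 × 9^3 = 5 × 729 = 3645
Sum = 1 + 0 + 243 + 3645
= 3889


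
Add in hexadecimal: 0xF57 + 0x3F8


Align and add column by column (LSB to MSB, each column mod 16 with carry):
  0F57
+ 03F8
  ----
  col 0: 7(7) + 8(8) + 0 (carry in) = 15 → F(15), carry out 0
  col 1: 5(5) + F(15) + 0 (carry in) = 20 → 4(4), carry out 1
  col 2: F(15) + 3(3) + 1 (carry in) = 19 → 3(3), carry out 1
  col 3: 0(0) + 0(0) + 1 (carry in) = 1 → 1(1), carry out 0
Reading digits MSB→LSB: 134F
Strip leading zeros: 134F
= 0x134F


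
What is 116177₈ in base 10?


Positional values:
Position 0: 7 × 8^0 = 7
Position 1: 7 × 8^1 = 56
Position 2: 1 × 8^2 = 64
Position 3: 6 × 8^3 = 3072
Position 4: 1 × 8^4 = 4096
Position 5: 1 × 8^5 = 32768
Sum = 7 + 56 + 64 + 3072 + 4096 + 32768
= 40063


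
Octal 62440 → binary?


Each octal digit → 3 binary bits:
  6 = 110
  2 = 010
  4 = 100
  4 = 100
  0 = 000
Concatenate: 110 010 100 100 000
= 110010100100000


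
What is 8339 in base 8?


Divide by 8 repeatedly:
8339 ÷ 8 = 1042 remainder 3
1042 ÷ 8 = 130 remainder 2
130 ÷ 8 = 16 remainder 2
16 ÷ 8 = 2 remainder 0
2 ÷ 8 = 0 remainder 2
Reading remainders bottom-up:
= 0o20223


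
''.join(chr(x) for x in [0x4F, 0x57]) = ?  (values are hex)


Codes (hex): 0x4F 0x57
Per-code ASCII lookup:
  0x4F = 79  (range 65-90: uppercase, 79 - 65 = 14) → 'O'
  0x57 = 87  (range 65-90: uppercase, 87 - 65 = 22) → 'W'
= 'OW'


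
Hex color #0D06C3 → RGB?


Hex: #0D06C3
R = 0D₁₆ = 13
G = 06₁₆ = 6
B = C3₁₆ = 195
= RGB(13, 6, 195)


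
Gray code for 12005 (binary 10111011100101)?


Binary: 10111011100101
Gray code: G = B XOR (B >> 1)
B >> 1 = 01011101110010
10111011100101 XOR 01011101110010:
  1 XOR 0 = 1
  0 XOR 1 = 1
  1 XOR 0 = 1
  1 XOR 1 = 0
  1 XOR 1 = 0
  0 XOR 1 = 1
  1 XOR 0 = 1
  1 XOR 1 = 0
  1 XOR 1 = 0
  0 XOR 1 = 1
  0 XOR 0 = 0
  1 XOR 0 = 1
  0 XOR 1 = 1
  1 XOR 0 = 1
= 11100110010111


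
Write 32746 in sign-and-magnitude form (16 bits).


Sign bit: 0 (positive)
Magnitude: 32746 = 111111111101010
= 0111111111101010


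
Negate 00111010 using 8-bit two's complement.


Original: 00111010
Step 1 - Invert all bits: 11000101
Step 2 - Add 1: 11000101 + 1
= 11000110 (represents -58)


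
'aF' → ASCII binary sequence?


String: 'aF'  (2 characters)
Per-character ASCII lookup:
  'a': lowercase starts at 97: 'a' = 97 + 0 = 97 → 1100001
  'F': uppercase starts at 65: 'F' = 65 + 5 = 70 → 1000110
= 1100001 1000110


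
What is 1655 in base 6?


Divide by 6 repeatedly:
1655 ÷ 6 = 275 remainder 5
275 ÷ 6 = 45 remainder 5
45 ÷ 6 = 7 remainder 3
7 ÷ 6 = 1 remainder 1
1 ÷ 6 = 0 remainder 1
Reading remainders bottom-up:
= 11355


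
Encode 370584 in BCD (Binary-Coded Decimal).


Each digit → 4-bit binary:
  3 → 0011
  7 → 0111
  0 → 0000
  5 → 0101
  8 → 1000
  4 → 0100
= 0011 0111 0000 0101 1000 0100


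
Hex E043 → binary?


Each hex digit → 4 binary bits:
  E = 1110
  0 = 0000
  4 = 0100
  3 = 0011
Concatenate: 1110 0000 0100 0011
= 1110000001000011


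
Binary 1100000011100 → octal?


Group into 3-bit groups: 001100000011100
  001 = 1
  100 = 4
  000 = 0
  011 = 3
  100 = 4
= 0o14034


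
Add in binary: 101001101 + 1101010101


Align and add column by column (LSB to MSB, carry propagating):
  00101001101
+ 01101010101
  -----------
  col 0: 1 + 1 + 0 (carry in) = 2 → bit 0, carry out 1
  col 1: 0 + 0 + 1 (carry in) = 1 → bit 1, carry out 0
  col 2: 1 + 1 + 0 (carry in) = 2 → bit 0, carry out 1
  col 3: 1 + 0 + 1 (carry in) = 2 → bit 0, carry out 1
  col 4: 0 + 1 + 1 (carry in) = 2 → bit 0, carry out 1
  col 5: 0 + 0 + 1 (carry in) = 1 → bit 1, carry out 0
  col 6: 1 + 1 + 0 (carry in) = 2 → bit 0, carry out 1
  col 7: 0 + 0 + 1 (carry in) = 1 → bit 1, carry out 0
  col 8: 1 + 1 + 0 (carry in) = 2 → bit 0, carry out 1
  col 9: 0 + 1 + 1 (carry in) = 2 → bit 0, carry out 1
  col 10: 0 + 0 + 1 (carry in) = 1 → bit 1, carry out 0
Reading bits MSB→LSB: 10010100010
Strip leading zeros: 10010100010
= 10010100010


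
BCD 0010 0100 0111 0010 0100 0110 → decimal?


Each 4-bit group → digit:
  0010 → 2
  0100 → 4
  0111 → 7
  0010 → 2
  0100 → 4
  0110 → 6
= 247246


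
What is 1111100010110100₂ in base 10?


Positional values:
Bit 2: 1 × 2^2 = 4
Bit 4: 1 × 2^4 = 16
Bit 5: 1 × 2^5 = 32
Bit 7: 1 × 2^7 = 128
Bit 11: 1 × 2^11 = 2048
Bit 12: 1 × 2^12 = 4096
Bit 13: 1 × 2^13 = 8192
Bit 14: 1 × 2^14 = 16384
Bit 15: 1 × 2^15 = 32768
Sum = 4 + 16 + 32 + 128 + 2048 + 4096 + 8192 + 16384 + 32768
= 63668


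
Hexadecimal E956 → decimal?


Positional values:
Position 0: 6 × 16^0 = 6 × 1 = 6
Position 1: 5 × 16^1 = 5 × 16 = 80
Position 2: 9 × 16^2 = 9 × 256 = 2304
Position 3: E × 16^3 = 14 × 4096 = 57344
Sum = 6 + 80 + 2304 + 57344
= 59734


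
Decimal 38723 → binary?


Divide by 2 repeatedly:
38723 ÷ 2 = 19361 remainder 1
19361 ÷ 2 = 9680 remainder 1
9680 ÷ 2 = 4840 remainder 0
4840 ÷ 2 = 2420 remainder 0
2420 ÷ 2 = 1210 remainder 0
1210 ÷ 2 = 605 remainder 0
605 ÷ 2 = 302 remainder 1
302 ÷ 2 = 151 remainder 0
151 ÷ 2 = 75 remainder 1
75 ÷ 2 = 37 remainder 1
37 ÷ 2 = 18 remainder 1
18 ÷ 2 = 9 remainder 0
9 ÷ 2 = 4 remainder 1
4 ÷ 2 = 2 remainder 0
2 ÷ 2 = 1 remainder 0
1 ÷ 2 = 0 remainder 1
Reading remainders bottom-up:
= 1001011101000011


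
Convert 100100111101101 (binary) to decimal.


Positional values:
Bit 0: 1 × 2^0 = 1
Bit 2: 1 × 2^2 = 4
Bit 3: 1 × 2^3 = 8
Bit 5: 1 × 2^5 = 32
Bit 6: 1 × 2^6 = 64
Bit 7: 1 × 2^7 = 128
Bit 8: 1 × 2^8 = 256
Bit 11: 1 × 2^11 = 2048
Bit 14: 1 × 2^14 = 16384
Sum = 1 + 4 + 8 + 32 + 64 + 128 + 256 + 2048 + 16384
= 18925


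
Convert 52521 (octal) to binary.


Each octal digit → 3 binary bits:
  5 = 101
  2 = 010
  5 = 101
  2 = 010
  1 = 001
Concatenate: 101 010 101 010 001
= 101010101010001


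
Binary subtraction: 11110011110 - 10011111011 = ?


Align and subtract column by column (LSB to MSB, borrowing when needed):
  11110011110
- 10011111011
  -----------
  col 0: (0 - 0 borrow-in) - 1 → borrow from next column: (0+2) - 1 = 1, borrow out 1
  col 1: (1 - 1 borrow-in) - 1 → borrow from next column: (0+2) - 1 = 1, borrow out 1
  col 2: (1 - 1 borrow-in) - 0 → 0 - 0 = 0, borrow out 0
  col 3: (1 - 0 borrow-in) - 1 → 1 - 1 = 0, borrow out 0
  col 4: (1 - 0 borrow-in) - 1 → 1 - 1 = 0, borrow out 0
  col 5: (0 - 0 borrow-in) - 1 → borrow from next column: (0+2) - 1 = 1, borrow out 1
  col 6: (0 - 1 borrow-in) - 1 → borrow from next column: (-1+2) - 1 = 0, borrow out 1
  col 7: (1 - 1 borrow-in) - 1 → borrow from next column: (0+2) - 1 = 1, borrow out 1
  col 8: (1 - 1 borrow-in) - 0 → 0 - 0 = 0, borrow out 0
  col 9: (1 - 0 borrow-in) - 0 → 1 - 0 = 1, borrow out 0
  col 10: (1 - 0 borrow-in) - 1 → 1 - 1 = 0, borrow out 0
Reading bits MSB→LSB: 01010100011
Strip leading zeros: 1010100011
= 1010100011


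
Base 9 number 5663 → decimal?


Positional values (base 9):
  3 × 9^0 = 3 × 1 = 3
  6 × 9^1 = 6 × 9 = 54
  6 × 9^2 = 6 × 81 = 486
  5 × 9^3 = 5 × 729 = 3645
Sum = 3 + 54 + 486 + 3645
= 4188


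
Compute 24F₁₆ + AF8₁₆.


Align and add column by column (LSB to MSB, each column mod 16 with carry):
  024F
+ 0AF8
  ----
  col 0: F(15) + 8(8) + 0 (carry in) = 23 → 7(7), carry out 1
  col 1: 4(4) + F(15) + 1 (carry in) = 20 → 4(4), carry out 1
  col 2: 2(2) + A(10) + 1 (carry in) = 13 → D(13), carry out 0
  col 3: 0(0) + 0(0) + 0 (carry in) = 0 → 0(0), carry out 0
Reading digits MSB→LSB: 0D47
Strip leading zeros: D47
= 0xD47


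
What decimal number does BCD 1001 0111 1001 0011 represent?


Each 4-bit group → digit:
  1001 → 9
  0111 → 7
  1001 → 9
  0011 → 3
= 9793


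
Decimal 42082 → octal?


Divide by 8 repeatedly:
42082 ÷ 8 = 5260 remainder 2
5260 ÷ 8 = 657 remainder 4
657 ÷ 8 = 82 remainder 1
82 ÷ 8 = 10 remainder 2
10 ÷ 8 = 1 remainder 2
1 ÷ 8 = 0 remainder 1
Reading remainders bottom-up:
= 0o122142


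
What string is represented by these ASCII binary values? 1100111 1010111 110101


Codes (binary): 1100111 1010111 110101
Per-code ASCII lookup:
  1100111 = 103  (range 97-122: lowercase, 103 - 97 = 6) → 'g'
  1010111 = 87  (range 65-90: uppercase, 87 - 65 = 22) → 'W'
  110101 = 53  (range 48-57: digits, 53 - 48 = 5) → '5'
= 'gW5'


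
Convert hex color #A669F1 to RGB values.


Hex: #A669F1
R = A6₁₆ = 166
G = 69₁₆ = 105
B = F1₁₆ = 241
= RGB(166, 105, 241)


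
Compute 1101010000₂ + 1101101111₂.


Align and add column by column (LSB to MSB, carry propagating):
  01101010000
+ 01101101111
  -----------
  col 0: 0 + 1 + 0 (carry in) = 1 → bit 1, carry out 0
  col 1: 0 + 1 + 0 (carry in) = 1 → bit 1, carry out 0
  col 2: 0 + 1 + 0 (carry in) = 1 → bit 1, carry out 0
  col 3: 0 + 1 + 0 (carry in) = 1 → bit 1, carry out 0
  col 4: 1 + 0 + 0 (carry in) = 1 → bit 1, carry out 0
  col 5: 0 + 1 + 0 (carry in) = 1 → bit 1, carry out 0
  col 6: 1 + 1 + 0 (carry in) = 2 → bit 0, carry out 1
  col 7: 0 + 0 + 1 (carry in) = 1 → bit 1, carry out 0
  col 8: 1 + 1 + 0 (carry in) = 2 → bit 0, carry out 1
  col 9: 1 + 1 + 1 (carry in) = 3 → bit 1, carry out 1
  col 10: 0 + 0 + 1 (carry in) = 1 → bit 1, carry out 0
Reading bits MSB→LSB: 11010111111
Strip leading zeros: 11010111111
= 11010111111


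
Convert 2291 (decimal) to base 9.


Divide by 9 repeatedly:
2291 ÷ 9 = 254 remainder 5
254 ÷ 9 = 28 remainder 2
28 ÷ 9 = 3 remainder 1
3 ÷ 9 = 0 remainder 3
Reading remainders bottom-up:
= 3125


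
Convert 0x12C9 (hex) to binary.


Each hex digit → 4 binary bits:
  1 = 0001
  2 = 0010
  C = 1100
  9 = 1001
Concatenate: 0001 0010 1100 1001
= 0001001011001001


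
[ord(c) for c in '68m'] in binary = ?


String: '68m'  (3 characters)
Per-character ASCII lookup:
  '6': digits start at 48: '6' = 48 + 6 = 54 → 110110
  '8': digits start at 48: '8' = 48 + 8 = 56 → 111000
  'm': lowercase starts at 97: 'm' = 97 + 12 = 109 → 1101101
= 110110 111000 1101101


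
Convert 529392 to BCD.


Each digit → 4-bit binary:
  5 → 0101
  2 → 0010
  9 → 1001
  3 → 0011
  9 → 1001
  2 → 0010
= 0101 0010 1001 0011 1001 0010


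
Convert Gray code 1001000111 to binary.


Gray code: 1001000111
MSB stays the same: 1
Each subsequent bit = prev_binary XOR current_gray:
  B[1] = 1 XOR 0 = 1
  B[2] = 1 XOR 0 = 1
  B[3] = 1 XOR 1 = 0
  B[4] = 0 XOR 0 = 0
  B[5] = 0 XOR 0 = 0
  B[6] = 0 XOR 0 = 0
  B[7] = 0 XOR 1 = 1
  B[8] = 1 XOR 1 = 0
  B[9] = 0 XOR 1 = 1
= 1110000101 (901 decimal)


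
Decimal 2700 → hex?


Divide by 16 repeatedly:
2700 ÷ 16 = 168 remainder 12 (C)
168 ÷ 16 = 10 remainder 8 (8)
10 ÷ 16 = 0 remainder 10 (A)
Reading remainders bottom-up:
= 0xA8C


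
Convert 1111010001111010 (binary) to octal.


Group into 3-bit groups: 001111010001111010
  001 = 1
  111 = 7
  010 = 2
  001 = 1
  111 = 7
  010 = 2
= 0o172172


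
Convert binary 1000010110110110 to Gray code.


Binary: 1000010110110110
Gray code: G = B XOR (B >> 1)
B >> 1 = 0100001011011011
1000010110110110 XOR 0100001011011011:
  1 XOR 0 = 1
  0 XOR 1 = 1
  0 XOR 0 = 0
  0 XOR 0 = 0
  0 XOR 0 = 0
  1 XOR 0 = 1
  0 XOR 1 = 1
  1 XOR 0 = 1
  1 XOR 1 = 0
  0 XOR 1 = 1
  1 XOR 0 = 1
  1 XOR 1 = 0
  0 XOR 1 = 1
  1 XOR 0 = 1
  1 XOR 1 = 0
  0 XOR 1 = 1
= 1100011101101101


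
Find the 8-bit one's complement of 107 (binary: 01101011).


Original: 01101011
Invert all bits:
  bit 0: 0 → 1
  bit 1: 1 → 0
  bit 2: 1 → 0
  bit 3: 0 → 1
  bit 4: 1 → 0
  bit 5: 0 → 1
  bit 6: 1 → 0
  bit 7: 1 → 0
= 10010100


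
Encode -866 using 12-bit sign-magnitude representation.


Sign bit: 1 (negative)
Magnitude: 866 = 01101100010
= 101101100010


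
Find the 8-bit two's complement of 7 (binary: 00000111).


Original: 00000111
Step 1 - Invert all bits: 11111000
Step 2 - Add 1: 11111000 + 1
= 11111001 (represents -7)


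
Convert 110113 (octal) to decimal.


Positional values:
Position 0: 3 × 8^0 = 3
Position 1: 1 × 8^1 = 8
Position 2: 1 × 8^2 = 64
Position 3: 0 × 8^3 = 0
Position 4: 1 × 8^4 = 4096
Position 5: 1 × 8^5 = 32768
Sum = 3 + 8 + 64 + 0 + 4096 + 32768
= 36939


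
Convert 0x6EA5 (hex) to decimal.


Positional values:
Position 0: 5 × 16^0 = 5 × 1 = 5
Position 1: A × 16^1 = 10 × 16 = 160
Position 2: E × 16^2 = 14 × 256 = 3584
Position 3: 6 × 16^3 = 6 × 4096 = 24576
Sum = 5 + 160 + 3584 + 24576
= 28325


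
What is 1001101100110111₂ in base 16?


Group into 4-bit nibbles: 1001101100110111
  1001 = 9
  1011 = B
  0011 = 3
  0111 = 7
= 0x9B37


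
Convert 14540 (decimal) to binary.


Divide by 2 repeatedly:
14540 ÷ 2 = 7270 remainder 0
7270 ÷ 2 = 3635 remainder 0
3635 ÷ 2 = 1817 remainder 1
1817 ÷ 2 = 908 remainder 1
908 ÷ 2 = 454 remainder 0
454 ÷ 2 = 227 remainder 0
227 ÷ 2 = 113 remainder 1
113 ÷ 2 = 56 remainder 1
56 ÷ 2 = 28 remainder 0
28 ÷ 2 = 14 remainder 0
14 ÷ 2 = 7 remainder 0
7 ÷ 2 = 3 remainder 1
3 ÷ 2 = 1 remainder 1
1 ÷ 2 = 0 remainder 1
Reading remainders bottom-up:
= 11100011001100


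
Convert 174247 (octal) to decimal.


Positional values:
Position 0: 7 × 8^0 = 7
Position 1: 4 × 8^1 = 32
Position 2: 2 × 8^2 = 128
Position 3: 4 × 8^3 = 2048
Position 4: 7 × 8^4 = 28672
Position 5: 1 × 8^5 = 32768
Sum = 7 + 32 + 128 + 2048 + 28672 + 32768
= 63655


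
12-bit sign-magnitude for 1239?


Sign bit: 0 (positive)
Magnitude: 1239 = 10011010111
= 010011010111


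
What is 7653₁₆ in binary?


Each hex digit → 4 binary bits:
  7 = 0111
  6 = 0110
  5 = 0101
  3 = 0011
Concatenate: 0111 0110 0101 0011
= 0111011001010011


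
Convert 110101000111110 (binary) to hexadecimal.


Group into 4-bit nibbles: 0110101000111110
  0110 = 6
  1010 = A
  0011 = 3
  1110 = E
= 0x6A3E


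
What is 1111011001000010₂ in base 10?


Positional values:
Bit 1: 1 × 2^1 = 2
Bit 6: 1 × 2^6 = 64
Bit 9: 1 × 2^9 = 512
Bit 10: 1 × 2^10 = 1024
Bit 12: 1 × 2^12 = 4096
Bit 13: 1 × 2^13 = 8192
Bit 14: 1 × 2^14 = 16384
Bit 15: 1 × 2^15 = 32768
Sum = 2 + 64 + 512 + 1024 + 4096 + 8192 + 16384 + 32768
= 63042


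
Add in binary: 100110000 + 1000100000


Align and add column by column (LSB to MSB, carry propagating):
  00100110000
+ 01000100000
  -----------
  col 0: 0 + 0 + 0 (carry in) = 0 → bit 0, carry out 0
  col 1: 0 + 0 + 0 (carry in) = 0 → bit 0, carry out 0
  col 2: 0 + 0 + 0 (carry in) = 0 → bit 0, carry out 0
  col 3: 0 + 0 + 0 (carry in) = 0 → bit 0, carry out 0
  col 4: 1 + 0 + 0 (carry in) = 1 → bit 1, carry out 0
  col 5: 1 + 1 + 0 (carry in) = 2 → bit 0, carry out 1
  col 6: 0 + 0 + 1 (carry in) = 1 → bit 1, carry out 0
  col 7: 0 + 0 + 0 (carry in) = 0 → bit 0, carry out 0
  col 8: 1 + 0 + 0 (carry in) = 1 → bit 1, carry out 0
  col 9: 0 + 1 + 0 (carry in) = 1 → bit 1, carry out 0
  col 10: 0 + 0 + 0 (carry in) = 0 → bit 0, carry out 0
Reading bits MSB→LSB: 01101010000
Strip leading zeros: 1101010000
= 1101010000


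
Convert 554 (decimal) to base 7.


Divide by 7 repeatedly:
554 ÷ 7 = 79 remainder 1
79 ÷ 7 = 11 remainder 2
11 ÷ 7 = 1 remainder 4
1 ÷ 7 = 0 remainder 1
Reading remainders bottom-up:
= 1421


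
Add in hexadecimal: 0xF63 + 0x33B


Align and add column by column (LSB to MSB, each column mod 16 with carry):
  0F63
+ 033B
  ----
  col 0: 3(3) + B(11) + 0 (carry in) = 14 → E(14), carry out 0
  col 1: 6(6) + 3(3) + 0 (carry in) = 9 → 9(9), carry out 0
  col 2: F(15) + 3(3) + 0 (carry in) = 18 → 2(2), carry out 1
  col 3: 0(0) + 0(0) + 1 (carry in) = 1 → 1(1), carry out 0
Reading digits MSB→LSB: 129E
Strip leading zeros: 129E
= 0x129E


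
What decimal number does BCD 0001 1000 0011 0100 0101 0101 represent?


Each 4-bit group → digit:
  0001 → 1
  1000 → 8
  0011 → 3
  0100 → 4
  0101 → 5
  0101 → 5
= 183455


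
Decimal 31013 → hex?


Divide by 16 repeatedly:
31013 ÷ 16 = 1938 remainder 5 (5)
1938 ÷ 16 = 121 remainder 2 (2)
121 ÷ 16 = 7 remainder 9 (9)
7 ÷ 16 = 0 remainder 7 (7)
Reading remainders bottom-up:
= 0x7925


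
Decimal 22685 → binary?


Divide by 2 repeatedly:
22685 ÷ 2 = 11342 remainder 1
11342 ÷ 2 = 5671 remainder 0
5671 ÷ 2 = 2835 remainder 1
2835 ÷ 2 = 1417 remainder 1
1417 ÷ 2 = 708 remainder 1
708 ÷ 2 = 354 remainder 0
354 ÷ 2 = 177 remainder 0
177 ÷ 2 = 88 remainder 1
88 ÷ 2 = 44 remainder 0
44 ÷ 2 = 22 remainder 0
22 ÷ 2 = 11 remainder 0
11 ÷ 2 = 5 remainder 1
5 ÷ 2 = 2 remainder 1
2 ÷ 2 = 1 remainder 0
1 ÷ 2 = 0 remainder 1
Reading remainders bottom-up:
= 101100010011101


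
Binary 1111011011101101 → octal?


Group into 3-bit groups: 001111011011101101
  001 = 1
  111 = 7
  011 = 3
  011 = 3
  101 = 5
  101 = 5
= 0o173355


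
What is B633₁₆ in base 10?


Positional values:
Position 0: 3 × 16^0 = 3 × 1 = 3
Position 1: 3 × 16^1 = 3 × 16 = 48
Position 2: 6 × 16^2 = 6 × 256 = 1536
Position 3: B × 16^3 = 11 × 4096 = 45056
Sum = 3 + 48 + 1536 + 45056
= 46643


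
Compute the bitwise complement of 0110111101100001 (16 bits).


Original: 0110111101100001
Invert all bits:
  bit 0: 0 → 1
  bit 1: 1 → 0
  bit 2: 1 → 0
  bit 3: 0 → 1
  bit 4: 1 → 0
  bit 5: 1 → 0
  bit 6: 1 → 0
  bit 7: 1 → 0
  bit 8: 0 → 1
  bit 9: 1 → 0
  bit 10: 1 → 0
  bit 11: 0 → 1
  bit 12: 0 → 1
  bit 13: 0 → 1
  bit 14: 0 → 1
  bit 15: 1 → 0
= 1001000010011110
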